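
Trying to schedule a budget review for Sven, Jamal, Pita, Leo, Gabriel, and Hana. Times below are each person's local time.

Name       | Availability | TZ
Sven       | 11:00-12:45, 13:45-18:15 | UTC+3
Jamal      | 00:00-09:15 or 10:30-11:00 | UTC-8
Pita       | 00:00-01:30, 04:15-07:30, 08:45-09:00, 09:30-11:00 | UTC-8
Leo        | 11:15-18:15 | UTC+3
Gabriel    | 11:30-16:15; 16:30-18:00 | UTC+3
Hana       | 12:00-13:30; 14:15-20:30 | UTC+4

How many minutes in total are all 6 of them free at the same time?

Sven in UTC: 08:00-09:45, 10:45-15:15 (subtract 3h to convert from UTC+3).
Jamal in UTC: 08:00-17:15, 18:30-19:00 (add 8h to convert from UTC-8).
Pita in UTC: 08:00-09:30, 12:15-15:30, 16:45-17:00, 17:30-19:00 (add 8h to convert from UTC-8).
Leo in UTC: 08:15-15:15 (subtract 3h to convert from UTC+3).
Gabriel in UTC: 08:30-13:15, 13:30-15:00 (subtract 3h to convert from UTC+3).
Hana in UTC: 08:00-09:30, 10:15-16:30 (subtract 4h to convert from UTC+4).
Sven ∩ Jamal: 08:00-09:45, 10:45-15:15.
Sven ∩ Jamal ∩ Pita: 08:00-09:30, 12:15-15:15.
Sven ∩ Jamal ∩ Pita ∩ Leo: 08:15-09:30, 12:15-15:15.
Sven ∩ Jamal ∩ Pita ∩ Leo ∩ Gabriel: 08:30-09:30, 12:15-13:15, 13:30-15:00.
Sven ∩ Jamal ∩ Pita ∩ Leo ∩ Gabriel ∩ Hana: 08:30-09:30, 12:15-13:15, 13:30-15:00.
Summing the common windows: 60 + 60 + 90 = 210 minutes.

210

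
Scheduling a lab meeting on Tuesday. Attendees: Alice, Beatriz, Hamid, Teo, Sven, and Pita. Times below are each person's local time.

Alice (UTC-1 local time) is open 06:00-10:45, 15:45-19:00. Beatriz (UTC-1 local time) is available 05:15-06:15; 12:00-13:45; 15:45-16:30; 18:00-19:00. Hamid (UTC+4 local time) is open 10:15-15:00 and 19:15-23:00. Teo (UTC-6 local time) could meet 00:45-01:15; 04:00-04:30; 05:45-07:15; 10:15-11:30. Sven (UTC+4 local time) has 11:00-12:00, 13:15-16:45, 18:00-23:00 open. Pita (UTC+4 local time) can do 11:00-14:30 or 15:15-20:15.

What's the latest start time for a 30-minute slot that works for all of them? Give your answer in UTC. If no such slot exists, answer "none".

Alice in UTC: 07:00-11:45, 16:45-20:00 (add 1h to convert from UTC-1).
Beatriz in UTC: 06:15-07:15, 13:00-14:45, 16:45-17:30, 19:00-20:00 (add 1h to convert from UTC-1).
Hamid in UTC: 06:15-11:00, 15:15-19:00 (subtract 4h to convert from UTC+4).
Teo in UTC: 06:45-07:15, 10:00-10:30, 11:45-13:15, 16:15-17:30 (add 6h to convert from UTC-6).
Sven in UTC: 07:00-08:00, 09:15-12:45, 14:00-19:00 (subtract 4h to convert from UTC+4).
Pita in UTC: 07:00-10:30, 11:15-16:15 (subtract 4h to convert from UTC+4).
Alice ∩ Beatriz: 07:00-07:15, 16:45-17:30, 19:00-20:00.
Alice ∩ Beatriz ∩ Hamid: 07:00-07:15, 16:45-17:30.
Alice ∩ Beatriz ∩ Hamid ∩ Teo: 07:00-07:15, 16:45-17:30.
Alice ∩ Beatriz ∩ Hamid ∩ Teo ∩ Sven: 07:00-07:15, 16:45-17:30.
Alice ∩ Beatriz ∩ Hamid ∩ Teo ∩ Sven ∩ Pita: 07:00-07:15.
No common window is at least 30 minutes long.

none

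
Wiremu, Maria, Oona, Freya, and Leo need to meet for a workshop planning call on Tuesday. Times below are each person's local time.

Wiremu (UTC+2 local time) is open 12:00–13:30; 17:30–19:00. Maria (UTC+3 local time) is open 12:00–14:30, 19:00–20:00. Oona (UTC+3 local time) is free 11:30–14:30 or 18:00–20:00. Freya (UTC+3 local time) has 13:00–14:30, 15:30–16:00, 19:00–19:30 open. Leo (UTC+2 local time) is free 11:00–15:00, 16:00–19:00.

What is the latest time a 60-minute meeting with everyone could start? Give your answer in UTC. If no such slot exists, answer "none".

10:30

Wiremu in UTC: 10:00-11:30, 15:30-17:00 (subtract 2h to convert from UTC+2).
Maria in UTC: 09:00-11:30, 16:00-17:00 (subtract 3h to convert from UTC+3).
Oona in UTC: 08:30-11:30, 15:00-17:00 (subtract 3h to convert from UTC+3).
Freya in UTC: 10:00-11:30, 12:30-13:00, 16:00-16:30 (subtract 3h to convert from UTC+3).
Leo in UTC: 09:00-13:00, 14:00-17:00 (subtract 2h to convert from UTC+2).
Wiremu ∩ Maria: 10:00-11:30, 16:00-17:00.
Wiremu ∩ Maria ∩ Oona: 10:00-11:30, 16:00-17:00.
Wiremu ∩ Maria ∩ Oona ∩ Freya: 10:00-11:30, 16:00-16:30.
Wiremu ∩ Maria ∩ Oona ∩ Freya ∩ Leo: 10:00-11:30, 16:00-16:30.
The last common window of at least 60 minutes is 10:00-11:30; a 60-minute meeting can start as late as 10:30 and still end by 11:30.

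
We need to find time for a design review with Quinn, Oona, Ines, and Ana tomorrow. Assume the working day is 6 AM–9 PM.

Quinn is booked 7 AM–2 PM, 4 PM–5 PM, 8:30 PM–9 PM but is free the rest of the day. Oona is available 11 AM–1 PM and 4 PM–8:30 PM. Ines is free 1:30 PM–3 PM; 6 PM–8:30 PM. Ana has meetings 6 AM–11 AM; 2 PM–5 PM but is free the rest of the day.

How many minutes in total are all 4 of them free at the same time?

150

Quinn free: 06:00-07:00, 14:00-16:00, 17:00-20:30 (invert busy blocks within the working day).
Oona free: 11:00-13:00, 16:00-20:30.
Ines free: 13:30-15:00, 18:00-20:30.
Ana free: 11:00-14:00, 17:00-21:00 (invert busy blocks within the working day).
Quinn ∩ Oona: 17:00-20:30.
Quinn ∩ Oona ∩ Ines: 18:00-20:30.
Quinn ∩ Oona ∩ Ines ∩ Ana: 18:00-20:30.
That's a single block of 150 minutes.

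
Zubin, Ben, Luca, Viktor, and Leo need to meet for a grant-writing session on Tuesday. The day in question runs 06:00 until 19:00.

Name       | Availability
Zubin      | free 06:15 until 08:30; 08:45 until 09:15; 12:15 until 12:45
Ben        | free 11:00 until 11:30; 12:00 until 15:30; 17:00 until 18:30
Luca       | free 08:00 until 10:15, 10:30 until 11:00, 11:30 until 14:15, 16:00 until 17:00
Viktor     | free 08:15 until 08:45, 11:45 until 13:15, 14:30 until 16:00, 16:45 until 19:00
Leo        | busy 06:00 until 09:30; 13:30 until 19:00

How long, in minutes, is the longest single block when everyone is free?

30

Zubin free: 06:15-08:30, 08:45-09:15, 12:15-12:45.
Ben free: 11:00-11:30, 12:00-15:30, 17:00-18:30.
Luca free: 08:00-10:15, 10:30-11:00, 11:30-14:15, 16:00-17:00.
Viktor free: 08:15-08:45, 11:45-13:15, 14:30-16:00, 16:45-19:00.
Leo free: 09:30-13:30 (invert busy blocks within the working day).
Zubin ∩ Ben: 12:15-12:45.
Zubin ∩ Ben ∩ Luca: 12:15-12:45.
Zubin ∩ Ben ∩ Luca ∩ Viktor: 12:15-12:45.
Zubin ∩ Ben ∩ Luca ∩ Viktor ∩ Leo: 12:15-12:45.
The longest is 12:15-12:45 at 30 minutes.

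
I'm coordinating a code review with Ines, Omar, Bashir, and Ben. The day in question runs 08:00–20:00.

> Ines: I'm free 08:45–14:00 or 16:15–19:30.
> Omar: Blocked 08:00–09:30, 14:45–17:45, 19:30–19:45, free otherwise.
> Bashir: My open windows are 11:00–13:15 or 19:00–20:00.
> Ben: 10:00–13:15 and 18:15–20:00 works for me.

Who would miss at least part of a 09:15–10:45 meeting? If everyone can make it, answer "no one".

Bashir, Ben, Omar

Ines free: 08:45-14:00, 16:15-19:30.
Omar free: 09:30-14:45, 17:45-19:30, 19:45-20:00 (invert busy blocks within the working day).
Bashir free: 11:00-13:15, 19:00-20:00.
Ben free: 10:00-13:15, 18:15-20:00.
Ines: free for 09:15-10:45. Omar: not fully free for 09:15-10:45. Bashir: not fully free for 09:15-10:45. Ben: not fully free for 09:15-10:45.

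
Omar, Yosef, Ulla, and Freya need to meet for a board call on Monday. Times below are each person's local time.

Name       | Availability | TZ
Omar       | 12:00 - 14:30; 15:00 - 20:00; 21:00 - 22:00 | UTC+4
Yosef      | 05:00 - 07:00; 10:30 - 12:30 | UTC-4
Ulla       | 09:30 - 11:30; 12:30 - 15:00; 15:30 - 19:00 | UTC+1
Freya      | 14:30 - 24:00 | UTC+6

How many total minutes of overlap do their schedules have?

Omar in UTC: 08:00-10:30, 11:00-16:00, 17:00-18:00 (subtract 4h to convert from UTC+4).
Yosef in UTC: 09:00-11:00, 14:30-16:30 (add 4h to convert from UTC-4).
Ulla in UTC: 08:30-10:30, 11:30-14:00, 14:30-18:00 (subtract 1h to convert from UTC+1).
Freya in UTC: 08:30-18:00 (subtract 6h to convert from UTC+6).
Omar ∩ Yosef: 09:00-10:30, 14:30-16:00.
Omar ∩ Yosef ∩ Ulla: 09:00-10:30, 14:30-16:00.
Omar ∩ Yosef ∩ Ulla ∩ Freya: 09:00-10:30, 14:30-16:00.
Summing the common windows: 90 + 90 = 180 minutes.

180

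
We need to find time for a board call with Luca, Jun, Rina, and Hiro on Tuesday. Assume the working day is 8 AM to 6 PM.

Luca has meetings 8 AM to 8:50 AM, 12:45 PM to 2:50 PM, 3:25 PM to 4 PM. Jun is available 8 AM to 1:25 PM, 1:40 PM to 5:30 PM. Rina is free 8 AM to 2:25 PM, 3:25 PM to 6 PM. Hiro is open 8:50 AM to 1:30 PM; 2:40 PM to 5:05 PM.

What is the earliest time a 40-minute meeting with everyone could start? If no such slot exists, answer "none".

08:50

Luca free: 08:50-12:45, 14:50-15:25, 16:00-18:00 (invert busy blocks within the working day).
Jun free: 08:00-13:25, 13:40-17:30.
Rina free: 08:00-14:25, 15:25-18:00.
Hiro free: 08:50-13:30, 14:40-17:05.
Luca ∩ Jun: 08:50-12:45, 14:50-15:25, 16:00-17:30.
Luca ∩ Jun ∩ Rina: 08:50-12:45, 16:00-17:30.
Luca ∩ Jun ∩ Rina ∩ Hiro: 08:50-12:45, 16:00-17:05.
Those are the intersection windows.
The first common window of at least 40 minutes is 08:50-12:45, so the earliest start is 08:50.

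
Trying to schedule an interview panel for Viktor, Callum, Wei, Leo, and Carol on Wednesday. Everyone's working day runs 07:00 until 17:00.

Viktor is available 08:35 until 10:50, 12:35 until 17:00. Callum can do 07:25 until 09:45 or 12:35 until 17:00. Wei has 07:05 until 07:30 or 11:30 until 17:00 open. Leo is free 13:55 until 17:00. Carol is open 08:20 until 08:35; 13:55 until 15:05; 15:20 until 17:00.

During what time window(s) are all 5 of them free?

13:55-15:05, 15:20-17:00

Viktor ∩ Callum: 08:35-09:45, 12:35-17:00.
Viktor ∩ Callum ∩ Wei: 12:35-17:00.
Viktor ∩ Callum ∩ Wei ∩ Leo: 13:55-17:00.
Viktor ∩ Callum ∩ Wei ∩ Leo ∩ Carol: 13:55-15:05, 15:20-17:00.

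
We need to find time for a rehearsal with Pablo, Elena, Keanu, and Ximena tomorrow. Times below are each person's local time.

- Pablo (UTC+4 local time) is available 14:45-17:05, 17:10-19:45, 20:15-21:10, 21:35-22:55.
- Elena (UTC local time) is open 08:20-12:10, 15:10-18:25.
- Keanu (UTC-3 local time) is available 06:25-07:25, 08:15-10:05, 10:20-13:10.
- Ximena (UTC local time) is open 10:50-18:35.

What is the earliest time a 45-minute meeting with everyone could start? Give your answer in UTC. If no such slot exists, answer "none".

Pablo in UTC: 10:45-13:05, 13:10-15:45, 16:15-17:10, 17:35-18:55 (subtract 4h to convert from UTC+4).
Elena in UTC: 08:20-12:10, 15:10-18:25.
Keanu in UTC: 09:25-10:25, 11:15-13:05, 13:20-16:10 (add 3h to convert from UTC-3).
Ximena in UTC: 10:50-18:35.
Pablo ∩ Elena: 10:45-12:10, 15:10-15:45, 16:15-17:10, 17:35-18:25.
Pablo ∩ Elena ∩ Keanu: 11:15-12:10, 15:10-15:45.
Pablo ∩ Elena ∩ Keanu ∩ Ximena: 11:15-12:10, 15:10-15:45.
Those are the intersection windows.
The first common window of at least 45 minutes is 11:15-12:10, so the earliest start is 11:15.

11:15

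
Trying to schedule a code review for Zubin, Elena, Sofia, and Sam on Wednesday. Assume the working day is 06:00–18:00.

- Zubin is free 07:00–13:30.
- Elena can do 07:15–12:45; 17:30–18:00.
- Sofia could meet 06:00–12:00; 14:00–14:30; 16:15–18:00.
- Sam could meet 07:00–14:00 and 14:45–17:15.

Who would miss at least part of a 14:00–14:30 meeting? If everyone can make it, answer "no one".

Zubin: not fully free for 14:00-14:30. Elena: not fully free for 14:00-14:30. Sofia: free for 14:00-14:30. Sam: not fully free for 14:00-14:30.

Elena, Sam, Zubin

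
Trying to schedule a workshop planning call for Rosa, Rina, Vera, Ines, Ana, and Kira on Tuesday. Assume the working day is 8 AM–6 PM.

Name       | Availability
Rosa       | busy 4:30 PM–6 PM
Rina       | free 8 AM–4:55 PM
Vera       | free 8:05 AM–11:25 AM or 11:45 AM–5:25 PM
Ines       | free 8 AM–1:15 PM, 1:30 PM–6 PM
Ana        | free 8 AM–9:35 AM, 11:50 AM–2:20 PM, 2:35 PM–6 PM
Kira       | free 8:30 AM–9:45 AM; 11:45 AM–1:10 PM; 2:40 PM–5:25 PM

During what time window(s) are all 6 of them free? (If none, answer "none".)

Rosa free: 08:00-16:30 (invert busy blocks within the working day).
Rina free: 08:00-16:55.
Vera free: 08:05-11:25, 11:45-17:25.
Ines free: 08:00-13:15, 13:30-18:00.
Ana free: 08:00-09:35, 11:50-14:20, 14:35-18:00.
Kira free: 08:30-09:45, 11:45-13:10, 14:40-17:25.
Rosa ∩ Rina: 08:00-16:30.
Rosa ∩ Rina ∩ Vera: 08:05-11:25, 11:45-16:30.
Rosa ∩ Rina ∩ Vera ∩ Ines: 08:05-11:25, 11:45-13:15, 13:30-16:30.
Rosa ∩ Rina ∩ Vera ∩ Ines ∩ Ana: 08:05-09:35, 11:50-13:15, 13:30-14:20, 14:35-16:30.
Rosa ∩ Rina ∩ Vera ∩ Ines ∩ Ana ∩ Kira: 08:30-09:35, 11:50-13:10, 14:40-16:30.
So the common availability across everyone is 08:30-09:35, 11:50-13:10, 14:40-16:30.

08:30-09:35, 11:50-13:10, 14:40-16:30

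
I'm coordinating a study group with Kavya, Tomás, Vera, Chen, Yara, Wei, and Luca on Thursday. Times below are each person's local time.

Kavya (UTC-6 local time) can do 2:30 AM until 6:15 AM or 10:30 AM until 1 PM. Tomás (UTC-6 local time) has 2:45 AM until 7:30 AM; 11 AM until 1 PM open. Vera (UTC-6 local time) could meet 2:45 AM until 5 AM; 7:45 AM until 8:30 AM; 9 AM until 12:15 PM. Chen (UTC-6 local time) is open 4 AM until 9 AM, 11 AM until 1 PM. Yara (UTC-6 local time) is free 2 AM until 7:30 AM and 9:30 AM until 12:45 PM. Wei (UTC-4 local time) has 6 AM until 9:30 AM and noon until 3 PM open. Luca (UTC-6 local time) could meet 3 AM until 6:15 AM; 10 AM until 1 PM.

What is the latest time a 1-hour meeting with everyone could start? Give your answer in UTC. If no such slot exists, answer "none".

17:15

Kavya in UTC: 08:30-12:15, 16:30-19:00 (add 6h to convert from UTC-6).
Tomás in UTC: 08:45-13:30, 17:00-19:00 (add 6h to convert from UTC-6).
Vera in UTC: 08:45-11:00, 13:45-14:30, 15:00-18:15 (add 6h to convert from UTC-6).
Chen in UTC: 10:00-15:00, 17:00-19:00 (add 6h to convert from UTC-6).
Yara in UTC: 08:00-13:30, 15:30-18:45 (add 6h to convert from UTC-6).
Wei in UTC: 10:00-13:30, 16:00-19:00 (add 4h to convert from UTC-4).
Luca in UTC: 09:00-12:15, 16:00-19:00 (add 6h to convert from UTC-6).
Kavya ∩ Tomás: 08:45-12:15, 17:00-19:00.
Kavya ∩ Tomás ∩ Vera: 08:45-11:00, 17:00-18:15.
Kavya ∩ Tomás ∩ Vera ∩ Chen: 10:00-11:00, 17:00-18:15.
Kavya ∩ Tomás ∩ Vera ∩ Chen ∩ Yara: 10:00-11:00, 17:00-18:15.
Kavya ∩ Tomás ∩ Vera ∩ Chen ∩ Yara ∩ Wei: 10:00-11:00, 17:00-18:15.
Kavya ∩ Tomás ∩ Vera ∩ Chen ∩ Yara ∩ Wei ∩ Luca: 10:00-11:00, 17:00-18:15.
The last common window of at least 60 minutes is 17:00-18:15; a 60-minute meeting can start as late as 17:15 and still end by 18:15.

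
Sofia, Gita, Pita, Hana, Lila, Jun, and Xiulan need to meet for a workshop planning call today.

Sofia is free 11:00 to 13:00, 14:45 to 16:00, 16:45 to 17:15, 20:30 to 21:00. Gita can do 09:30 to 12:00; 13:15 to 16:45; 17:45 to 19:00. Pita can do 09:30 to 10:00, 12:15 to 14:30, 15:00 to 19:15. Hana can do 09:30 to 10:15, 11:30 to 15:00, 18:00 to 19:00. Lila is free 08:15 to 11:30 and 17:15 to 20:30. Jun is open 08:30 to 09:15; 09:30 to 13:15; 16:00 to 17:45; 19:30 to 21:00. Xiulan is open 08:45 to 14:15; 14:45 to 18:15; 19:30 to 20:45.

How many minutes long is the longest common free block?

Sofia ∩ Gita: 11:00-12:00, 14:45-16:00.
Sofia ∩ Gita ∩ Pita: 15:00-16:00.
Sofia ∩ Gita ∩ Pita ∩ Hana: ∅.
Sofia ∩ Gita ∩ Pita ∩ Hana ∩ Lila: ∅.
Sofia ∩ Gita ∩ Pita ∩ Hana ∩ Lila ∩ Jun: ∅.
Sofia ∩ Gita ∩ Pita ∩ Hana ∩ Lila ∩ Jun ∩ Xiulan: ∅.
There is no time when everyone is free.
No common window exists, so the longest block is 0 minutes.

0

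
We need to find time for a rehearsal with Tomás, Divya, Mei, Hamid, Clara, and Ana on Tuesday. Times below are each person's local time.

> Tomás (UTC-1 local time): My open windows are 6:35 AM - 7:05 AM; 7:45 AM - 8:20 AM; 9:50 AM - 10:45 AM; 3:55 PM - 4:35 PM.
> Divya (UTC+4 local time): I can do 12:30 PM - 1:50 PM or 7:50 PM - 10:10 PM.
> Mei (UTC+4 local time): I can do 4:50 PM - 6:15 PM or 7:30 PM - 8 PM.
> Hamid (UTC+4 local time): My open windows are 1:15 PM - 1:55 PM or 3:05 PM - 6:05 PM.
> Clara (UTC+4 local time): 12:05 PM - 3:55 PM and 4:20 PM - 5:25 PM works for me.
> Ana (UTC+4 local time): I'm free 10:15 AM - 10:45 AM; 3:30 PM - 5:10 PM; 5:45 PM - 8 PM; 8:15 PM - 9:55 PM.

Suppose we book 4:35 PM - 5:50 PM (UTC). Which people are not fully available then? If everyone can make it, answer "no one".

Clara, Hamid, Mei, Tomás

Tomás in UTC: 07:35-08:05, 08:45-09:20, 10:50-11:45, 16:55-17:35 (add 1h to convert from UTC-1).
Divya in UTC: 08:30-09:50, 15:50-18:10 (subtract 4h to convert from UTC+4).
Mei in UTC: 12:50-14:15, 15:30-16:00 (subtract 4h to convert from UTC+4).
Hamid in UTC: 09:15-09:55, 11:05-14:05 (subtract 4h to convert from UTC+4).
Clara in UTC: 08:05-11:55, 12:20-13:25 (subtract 4h to convert from UTC+4).
Ana in UTC: 06:15-06:45, 11:30-13:10, 13:45-16:00, 16:15-17:55 (subtract 4h to convert from UTC+4).
Tomás: not fully free for 16:35-17:50. Divya: free for 16:35-17:50. Mei: not fully free for 16:35-17:50. Hamid: not fully free for 16:35-17:50. Clara: not fully free for 16:35-17:50. Ana: free for 16:35-17:50.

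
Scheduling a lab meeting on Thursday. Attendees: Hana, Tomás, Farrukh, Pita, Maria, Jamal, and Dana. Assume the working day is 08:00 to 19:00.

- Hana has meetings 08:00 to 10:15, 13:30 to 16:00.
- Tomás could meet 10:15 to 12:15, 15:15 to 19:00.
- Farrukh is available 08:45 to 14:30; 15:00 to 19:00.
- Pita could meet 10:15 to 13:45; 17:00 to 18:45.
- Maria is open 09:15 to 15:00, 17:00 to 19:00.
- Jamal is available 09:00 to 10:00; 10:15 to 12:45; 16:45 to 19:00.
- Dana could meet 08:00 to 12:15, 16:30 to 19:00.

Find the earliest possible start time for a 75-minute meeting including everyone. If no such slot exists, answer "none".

Hana free: 10:15-13:30, 16:00-19:00 (invert busy blocks within the working day).
Tomás free: 10:15-12:15, 15:15-19:00.
Farrukh free: 08:45-14:30, 15:00-19:00.
Pita free: 10:15-13:45, 17:00-18:45.
Maria free: 09:15-15:00, 17:00-19:00.
Jamal free: 09:00-10:00, 10:15-12:45, 16:45-19:00.
Dana free: 08:00-12:15, 16:30-19:00.
Hana ∩ Tomás: 10:15-12:15, 16:00-19:00.
Hana ∩ Tomás ∩ Farrukh: 10:15-12:15, 16:00-19:00.
Hana ∩ Tomás ∩ Farrukh ∩ Pita: 10:15-12:15, 17:00-18:45.
Hana ∩ Tomás ∩ Farrukh ∩ Pita ∩ Maria: 10:15-12:15, 17:00-18:45.
Hana ∩ Tomás ∩ Farrukh ∩ Pita ∩ Maria ∩ Jamal: 10:15-12:15, 17:00-18:45.
Hana ∩ Tomás ∩ Farrukh ∩ Pita ∩ Maria ∩ Jamal ∩ Dana: 10:15-12:15, 17:00-18:45.
The first common window of at least 75 minutes is 10:15-12:15, so the earliest start is 10:15.

10:15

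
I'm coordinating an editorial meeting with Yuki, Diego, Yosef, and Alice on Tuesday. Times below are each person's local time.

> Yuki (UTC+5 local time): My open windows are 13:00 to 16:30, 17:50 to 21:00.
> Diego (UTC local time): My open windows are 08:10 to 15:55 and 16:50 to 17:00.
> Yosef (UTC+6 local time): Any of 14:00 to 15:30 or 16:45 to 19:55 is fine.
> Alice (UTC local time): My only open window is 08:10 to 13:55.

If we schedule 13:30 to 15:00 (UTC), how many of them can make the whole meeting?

Yuki in UTC: 08:00-11:30, 12:50-16:00 (subtract 5h to convert from UTC+5).
Diego in UTC: 08:10-15:55, 16:50-17:00.
Yosef in UTC: 08:00-09:30, 10:45-13:55 (subtract 6h to convert from UTC+6).
Alice in UTC: 08:10-13:55.
Yuki and Diego can make the full 13:30-15:00 slot — that's 2.

2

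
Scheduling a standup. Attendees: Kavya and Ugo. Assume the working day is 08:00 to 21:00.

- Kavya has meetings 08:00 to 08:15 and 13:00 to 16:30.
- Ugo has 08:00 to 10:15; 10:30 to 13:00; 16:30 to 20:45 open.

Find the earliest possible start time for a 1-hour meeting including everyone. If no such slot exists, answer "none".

08:15

Kavya free: 08:15-13:00, 16:30-21:00 (invert busy blocks within the working day).
Ugo free: 08:00-10:15, 10:30-13:00, 16:30-20:45.
Kavya ∩ Ugo: 08:15-10:15, 10:30-13:00, 16:30-20:45.
Those are the intersection windows.
The first common window of at least 60 minutes is 08:15-10:15, so the earliest start is 08:15.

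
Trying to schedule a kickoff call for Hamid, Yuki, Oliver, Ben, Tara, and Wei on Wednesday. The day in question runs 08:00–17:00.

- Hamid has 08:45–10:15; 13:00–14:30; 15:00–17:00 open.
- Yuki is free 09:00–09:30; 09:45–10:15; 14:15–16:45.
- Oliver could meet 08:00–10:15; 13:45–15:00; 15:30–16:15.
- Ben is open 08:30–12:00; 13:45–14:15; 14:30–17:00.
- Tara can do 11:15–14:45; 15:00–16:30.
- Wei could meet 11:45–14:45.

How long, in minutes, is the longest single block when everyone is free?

0

Hamid ∩ Yuki: 09:00-09:30, 09:45-10:15, 14:15-14:30, 15:00-16:45.
Hamid ∩ Yuki ∩ Oliver: 09:00-09:30, 09:45-10:15, 14:15-14:30, 15:30-16:15.
Hamid ∩ Yuki ∩ Oliver ∩ Ben: 09:00-09:30, 09:45-10:15, 15:30-16:15.
Hamid ∩ Yuki ∩ Oliver ∩ Ben ∩ Tara: 15:30-16:15.
Hamid ∩ Yuki ∩ Oliver ∩ Ben ∩ Tara ∩ Wei: ∅.
There is no time when everyone is free.
No common window exists, so the longest block is 0 minutes.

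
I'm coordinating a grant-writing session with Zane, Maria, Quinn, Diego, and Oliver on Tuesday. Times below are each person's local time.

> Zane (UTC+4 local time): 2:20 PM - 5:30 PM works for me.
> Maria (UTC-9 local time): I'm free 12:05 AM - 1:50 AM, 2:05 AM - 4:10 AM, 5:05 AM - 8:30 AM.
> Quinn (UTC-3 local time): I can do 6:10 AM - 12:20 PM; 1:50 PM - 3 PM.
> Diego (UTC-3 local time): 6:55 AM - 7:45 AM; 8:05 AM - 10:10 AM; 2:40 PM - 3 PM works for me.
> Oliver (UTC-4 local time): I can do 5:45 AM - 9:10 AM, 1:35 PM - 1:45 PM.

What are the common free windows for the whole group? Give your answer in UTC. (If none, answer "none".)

Zane in UTC: 10:20-13:30 (subtract 4h to convert from UTC+4).
Maria in UTC: 09:05-10:50, 11:05-13:10, 14:05-17:30 (add 9h to convert from UTC-9).
Quinn in UTC: 09:10-15:20, 16:50-18:00 (add 3h to convert from UTC-3).
Diego in UTC: 09:55-10:45, 11:05-13:10, 17:40-18:00 (add 3h to convert from UTC-3).
Oliver in UTC: 09:45-13:10, 17:35-17:45 (add 4h to convert from UTC-4).
Zane ∩ Maria: 10:20-10:50, 11:05-13:10.
Zane ∩ Maria ∩ Quinn: 10:20-10:50, 11:05-13:10.
Zane ∩ Maria ∩ Quinn ∩ Diego: 10:20-10:45, 11:05-13:10.
Zane ∩ Maria ∩ Quinn ∩ Diego ∩ Oliver: 10:20-10:45, 11:05-13:10.
Those are the intersection windows.

10:20-10:45, 11:05-13:10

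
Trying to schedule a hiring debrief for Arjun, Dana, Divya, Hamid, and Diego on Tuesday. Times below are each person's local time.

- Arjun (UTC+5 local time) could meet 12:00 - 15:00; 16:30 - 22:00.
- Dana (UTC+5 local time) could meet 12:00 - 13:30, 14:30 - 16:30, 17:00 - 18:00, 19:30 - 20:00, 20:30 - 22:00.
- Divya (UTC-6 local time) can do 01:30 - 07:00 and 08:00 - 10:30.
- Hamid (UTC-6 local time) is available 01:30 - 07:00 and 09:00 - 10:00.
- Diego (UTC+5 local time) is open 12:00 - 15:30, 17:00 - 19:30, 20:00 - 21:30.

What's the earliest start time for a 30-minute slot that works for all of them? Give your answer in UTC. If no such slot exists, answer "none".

07:30

Arjun in UTC: 07:00-10:00, 11:30-17:00 (subtract 5h to convert from UTC+5).
Dana in UTC: 07:00-08:30, 09:30-11:30, 12:00-13:00, 14:30-15:00, 15:30-17:00 (subtract 5h to convert from UTC+5).
Divya in UTC: 07:30-13:00, 14:00-16:30 (add 6h to convert from UTC-6).
Hamid in UTC: 07:30-13:00, 15:00-16:00 (add 6h to convert from UTC-6).
Diego in UTC: 07:00-10:30, 12:00-14:30, 15:00-16:30 (subtract 5h to convert from UTC+5).
Arjun ∩ Dana: 07:00-08:30, 09:30-10:00, 12:00-13:00, 14:30-15:00, 15:30-17:00.
Arjun ∩ Dana ∩ Divya: 07:30-08:30, 09:30-10:00, 12:00-13:00, 14:30-15:00, 15:30-16:30.
Arjun ∩ Dana ∩ Divya ∩ Hamid: 07:30-08:30, 09:30-10:00, 12:00-13:00, 15:30-16:00.
Arjun ∩ Dana ∩ Divya ∩ Hamid ∩ Diego: 07:30-08:30, 09:30-10:00, 12:00-13:00, 15:30-16:00.
The first common window of at least 30 minutes is 07:30-08:30, so the earliest start is 07:30.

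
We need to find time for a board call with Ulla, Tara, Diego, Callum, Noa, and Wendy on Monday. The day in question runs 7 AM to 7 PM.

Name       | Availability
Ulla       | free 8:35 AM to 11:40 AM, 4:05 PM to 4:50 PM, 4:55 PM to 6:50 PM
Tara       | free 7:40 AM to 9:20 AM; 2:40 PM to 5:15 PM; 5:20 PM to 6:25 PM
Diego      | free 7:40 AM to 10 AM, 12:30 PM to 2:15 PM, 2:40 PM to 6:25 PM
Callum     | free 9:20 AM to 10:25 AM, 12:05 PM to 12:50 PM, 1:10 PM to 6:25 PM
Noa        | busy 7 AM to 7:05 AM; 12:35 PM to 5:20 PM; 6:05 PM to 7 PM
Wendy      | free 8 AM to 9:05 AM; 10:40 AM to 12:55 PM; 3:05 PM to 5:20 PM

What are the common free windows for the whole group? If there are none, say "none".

Ulla free: 08:35-11:40, 16:05-16:50, 16:55-18:50.
Tara free: 07:40-09:20, 14:40-17:15, 17:20-18:25.
Diego free: 07:40-10:00, 12:30-14:15, 14:40-18:25.
Callum free: 09:20-10:25, 12:05-12:50, 13:10-18:25.
Noa free: 07:05-12:35, 17:20-18:05 (invert busy blocks within the working day).
Wendy free: 08:00-09:05, 10:40-12:55, 15:05-17:20.
Ulla ∩ Tara: 08:35-09:20, 16:05-16:50, 16:55-17:15, 17:20-18:25.
Ulla ∩ Tara ∩ Diego: 08:35-09:20, 16:05-16:50, 16:55-17:15, 17:20-18:25.
Ulla ∩ Tara ∩ Diego ∩ Callum: 16:05-16:50, 16:55-17:15, 17:20-18:25.
Ulla ∩ Tara ∩ Diego ∩ Callum ∩ Noa: 17:20-18:05.
Ulla ∩ Tara ∩ Diego ∩ Callum ∩ Noa ∩ Wendy: ∅.
There is no time when everyone is free.

none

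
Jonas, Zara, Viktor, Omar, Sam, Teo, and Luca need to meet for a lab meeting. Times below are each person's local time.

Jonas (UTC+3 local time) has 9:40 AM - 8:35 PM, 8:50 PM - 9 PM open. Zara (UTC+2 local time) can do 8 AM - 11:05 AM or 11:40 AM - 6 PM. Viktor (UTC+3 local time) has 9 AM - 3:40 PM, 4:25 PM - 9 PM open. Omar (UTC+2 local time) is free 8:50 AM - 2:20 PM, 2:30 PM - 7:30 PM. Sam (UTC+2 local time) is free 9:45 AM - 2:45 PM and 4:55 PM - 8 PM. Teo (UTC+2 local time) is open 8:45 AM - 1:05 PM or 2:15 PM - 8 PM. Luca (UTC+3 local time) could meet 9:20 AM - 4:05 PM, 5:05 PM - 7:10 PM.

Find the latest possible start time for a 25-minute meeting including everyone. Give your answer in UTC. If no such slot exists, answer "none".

Jonas in UTC: 06:40-17:35, 17:50-18:00 (subtract 3h to convert from UTC+3).
Zara in UTC: 06:00-09:05, 09:40-16:00 (subtract 2h to convert from UTC+2).
Viktor in UTC: 06:00-12:40, 13:25-18:00 (subtract 3h to convert from UTC+3).
Omar in UTC: 06:50-12:20, 12:30-17:30 (subtract 2h to convert from UTC+2).
Sam in UTC: 07:45-12:45, 14:55-18:00 (subtract 2h to convert from UTC+2).
Teo in UTC: 06:45-11:05, 12:15-18:00 (subtract 2h to convert from UTC+2).
Luca in UTC: 06:20-13:05, 14:05-16:10 (subtract 3h to convert from UTC+3).
Jonas ∩ Zara: 06:40-09:05, 09:40-16:00.
Jonas ∩ Zara ∩ Viktor: 06:40-09:05, 09:40-12:40, 13:25-16:00.
Jonas ∩ Zara ∩ Viktor ∩ Omar: 06:50-09:05, 09:40-12:20, 12:30-12:40, 13:25-16:00.
Jonas ∩ Zara ∩ Viktor ∩ Omar ∩ Sam: 07:45-09:05, 09:40-12:20, 12:30-12:40, 14:55-16:00.
Jonas ∩ Zara ∩ Viktor ∩ Omar ∩ Sam ∩ Teo: 07:45-09:05, 09:40-11:05, 12:15-12:20, 12:30-12:40, 14:55-16:00.
Jonas ∩ Zara ∩ Viktor ∩ Omar ∩ Sam ∩ Teo ∩ Luca: 07:45-09:05, 09:40-11:05, 12:15-12:20, 12:30-12:40, 14:55-16:00.
The last common window of at least 25 minutes is 14:55-16:00; a 25-minute meeting can start as late as 15:35 and still end by 16:00.

15:35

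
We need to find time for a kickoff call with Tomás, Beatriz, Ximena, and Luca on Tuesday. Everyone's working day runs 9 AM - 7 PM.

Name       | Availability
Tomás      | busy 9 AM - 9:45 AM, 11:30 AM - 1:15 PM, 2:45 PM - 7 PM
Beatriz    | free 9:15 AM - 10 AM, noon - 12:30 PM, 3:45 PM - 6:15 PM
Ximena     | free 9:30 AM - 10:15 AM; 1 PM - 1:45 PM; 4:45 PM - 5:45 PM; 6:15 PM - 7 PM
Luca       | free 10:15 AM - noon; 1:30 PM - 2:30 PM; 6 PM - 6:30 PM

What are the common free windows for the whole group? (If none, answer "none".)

Tomás free: 09:45-11:30, 13:15-14:45 (invert busy blocks within the working day).
Beatriz free: 09:15-10:00, 12:00-12:30, 15:45-18:15.
Ximena free: 09:30-10:15, 13:00-13:45, 16:45-17:45, 18:15-19:00.
Luca free: 10:15-12:00, 13:30-14:30, 18:00-18:30.
Tomás ∩ Beatriz: 09:45-10:00.
Tomás ∩ Beatriz ∩ Ximena: 09:45-10:00.
Tomás ∩ Beatriz ∩ Ximena ∩ Luca: ∅.
There is no time when everyone is free.

none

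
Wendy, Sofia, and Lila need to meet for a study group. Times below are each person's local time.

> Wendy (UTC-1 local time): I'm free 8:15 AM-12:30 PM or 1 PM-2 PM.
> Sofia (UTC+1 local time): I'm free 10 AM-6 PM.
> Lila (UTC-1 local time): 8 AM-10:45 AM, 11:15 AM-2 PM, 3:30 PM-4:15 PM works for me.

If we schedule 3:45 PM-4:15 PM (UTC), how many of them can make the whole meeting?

Wendy in UTC: 09:15-13:30, 14:00-15:00 (add 1h to convert from UTC-1).
Sofia in UTC: 09:00-17:00 (subtract 1h to convert from UTC+1).
Lila in UTC: 09:00-11:45, 12:15-15:00, 16:30-17:15 (add 1h to convert from UTC-1).
Sofia can make the full 15:45-16:15 slot — that's 1.

1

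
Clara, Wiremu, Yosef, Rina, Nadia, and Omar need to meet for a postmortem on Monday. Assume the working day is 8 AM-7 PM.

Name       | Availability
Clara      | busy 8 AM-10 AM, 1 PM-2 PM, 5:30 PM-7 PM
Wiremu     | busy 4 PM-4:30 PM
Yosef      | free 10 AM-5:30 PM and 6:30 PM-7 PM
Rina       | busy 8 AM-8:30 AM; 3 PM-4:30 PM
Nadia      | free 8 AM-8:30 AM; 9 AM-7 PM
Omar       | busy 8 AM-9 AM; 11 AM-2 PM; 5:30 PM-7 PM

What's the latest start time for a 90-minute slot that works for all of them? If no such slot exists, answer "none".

none

Clara free: 10:00-13:00, 14:00-17:30 (invert busy blocks within the working day).
Wiremu free: 08:00-16:00, 16:30-19:00 (invert busy blocks within the working day).
Yosef free: 10:00-17:30, 18:30-19:00.
Rina free: 08:30-15:00, 16:30-19:00 (invert busy blocks within the working day).
Nadia free: 08:00-08:30, 09:00-19:00.
Omar free: 09:00-11:00, 14:00-17:30 (invert busy blocks within the working day).
Clara ∩ Wiremu: 10:00-13:00, 14:00-16:00, 16:30-17:30.
Clara ∩ Wiremu ∩ Yosef: 10:00-13:00, 14:00-16:00, 16:30-17:30.
Clara ∩ Wiremu ∩ Yosef ∩ Rina: 10:00-13:00, 14:00-15:00, 16:30-17:30.
Clara ∩ Wiremu ∩ Yosef ∩ Rina ∩ Nadia: 10:00-13:00, 14:00-15:00, 16:30-17:30.
Clara ∩ Wiremu ∩ Yosef ∩ Rina ∩ Nadia ∩ Omar: 10:00-11:00, 14:00-15:00, 16:30-17:30.
No common window is at least 90 minutes long.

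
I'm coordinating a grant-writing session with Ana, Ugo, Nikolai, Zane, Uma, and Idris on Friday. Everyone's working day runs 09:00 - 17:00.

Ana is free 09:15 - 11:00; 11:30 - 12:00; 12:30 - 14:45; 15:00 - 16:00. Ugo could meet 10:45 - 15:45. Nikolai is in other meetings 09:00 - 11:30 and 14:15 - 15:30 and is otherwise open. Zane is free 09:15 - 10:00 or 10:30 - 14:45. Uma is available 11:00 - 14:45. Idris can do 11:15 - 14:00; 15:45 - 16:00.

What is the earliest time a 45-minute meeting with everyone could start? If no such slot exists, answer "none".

12:30

Ana free: 09:15-11:00, 11:30-12:00, 12:30-14:45, 15:00-16:00.
Ugo free: 10:45-15:45.
Nikolai free: 11:30-14:15, 15:30-17:00 (invert busy blocks within the working day).
Zane free: 09:15-10:00, 10:30-14:45.
Uma free: 11:00-14:45.
Idris free: 11:15-14:00, 15:45-16:00.
Ana ∩ Ugo: 10:45-11:00, 11:30-12:00, 12:30-14:45, 15:00-15:45.
Ana ∩ Ugo ∩ Nikolai: 11:30-12:00, 12:30-14:15, 15:30-15:45.
Ana ∩ Ugo ∩ Nikolai ∩ Zane: 11:30-12:00, 12:30-14:15.
Ana ∩ Ugo ∩ Nikolai ∩ Zane ∩ Uma: 11:30-12:00, 12:30-14:15.
Ana ∩ Ugo ∩ Nikolai ∩ Zane ∩ Uma ∩ Idris: 11:30-12:00, 12:30-14:00.
The first common window of at least 45 minutes is 12:30-14:00, so the earliest start is 12:30.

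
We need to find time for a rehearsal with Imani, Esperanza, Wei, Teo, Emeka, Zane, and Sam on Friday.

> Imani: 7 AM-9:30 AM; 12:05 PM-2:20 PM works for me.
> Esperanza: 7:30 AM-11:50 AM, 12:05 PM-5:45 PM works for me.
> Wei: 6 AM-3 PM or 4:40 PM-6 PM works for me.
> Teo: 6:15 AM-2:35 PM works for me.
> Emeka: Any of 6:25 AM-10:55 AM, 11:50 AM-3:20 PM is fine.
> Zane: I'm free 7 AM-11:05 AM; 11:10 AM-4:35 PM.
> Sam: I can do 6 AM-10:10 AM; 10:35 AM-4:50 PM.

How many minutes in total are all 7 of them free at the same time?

255

Imani ∩ Esperanza: 07:30-09:30, 12:05-14:20.
Imani ∩ Esperanza ∩ Wei: 07:30-09:30, 12:05-14:20.
Imani ∩ Esperanza ∩ Wei ∩ Teo: 07:30-09:30, 12:05-14:20.
Imani ∩ Esperanza ∩ Wei ∩ Teo ∩ Emeka: 07:30-09:30, 12:05-14:20.
Imani ∩ Esperanza ∩ Wei ∩ Teo ∩ Emeka ∩ Zane: 07:30-09:30, 12:05-14:20.
Imani ∩ Esperanza ∩ Wei ∩ Teo ∩ Emeka ∩ Zane ∩ Sam: 07:30-09:30, 12:05-14:20.
Summing the common windows: 120 + 135 = 255 minutes.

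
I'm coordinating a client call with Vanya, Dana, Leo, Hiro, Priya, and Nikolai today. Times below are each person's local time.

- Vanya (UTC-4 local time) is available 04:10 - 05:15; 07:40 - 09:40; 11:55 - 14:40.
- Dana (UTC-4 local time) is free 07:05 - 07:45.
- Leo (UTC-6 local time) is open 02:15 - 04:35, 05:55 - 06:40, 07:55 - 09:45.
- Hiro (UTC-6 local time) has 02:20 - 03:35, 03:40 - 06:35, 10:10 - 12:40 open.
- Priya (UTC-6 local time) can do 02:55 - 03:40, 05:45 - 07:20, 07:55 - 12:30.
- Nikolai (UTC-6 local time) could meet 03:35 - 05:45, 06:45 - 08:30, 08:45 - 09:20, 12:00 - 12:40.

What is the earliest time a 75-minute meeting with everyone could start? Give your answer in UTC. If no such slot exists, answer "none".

none

Vanya in UTC: 08:10-09:15, 11:40-13:40, 15:55-18:40 (add 4h to convert from UTC-4).
Dana in UTC: 11:05-11:45 (add 4h to convert from UTC-4).
Leo in UTC: 08:15-10:35, 11:55-12:40, 13:55-15:45 (add 6h to convert from UTC-6).
Hiro in UTC: 08:20-09:35, 09:40-12:35, 16:10-18:40 (add 6h to convert from UTC-6).
Priya in UTC: 08:55-09:40, 11:45-13:20, 13:55-18:30 (add 6h to convert from UTC-6).
Nikolai in UTC: 09:35-11:45, 12:45-14:30, 14:45-15:20, 18:00-18:40 (add 6h to convert from UTC-6).
Vanya ∩ Dana: 11:40-11:45.
Vanya ∩ Dana ∩ Leo: ∅.
Vanya ∩ Dana ∩ Leo ∩ Hiro: ∅.
Vanya ∩ Dana ∩ Leo ∩ Hiro ∩ Priya: ∅.
Vanya ∩ Dana ∩ Leo ∩ Hiro ∩ Priya ∩ Nikolai: ∅.
There is no time when everyone is free.
No common window is at least 75 minutes long.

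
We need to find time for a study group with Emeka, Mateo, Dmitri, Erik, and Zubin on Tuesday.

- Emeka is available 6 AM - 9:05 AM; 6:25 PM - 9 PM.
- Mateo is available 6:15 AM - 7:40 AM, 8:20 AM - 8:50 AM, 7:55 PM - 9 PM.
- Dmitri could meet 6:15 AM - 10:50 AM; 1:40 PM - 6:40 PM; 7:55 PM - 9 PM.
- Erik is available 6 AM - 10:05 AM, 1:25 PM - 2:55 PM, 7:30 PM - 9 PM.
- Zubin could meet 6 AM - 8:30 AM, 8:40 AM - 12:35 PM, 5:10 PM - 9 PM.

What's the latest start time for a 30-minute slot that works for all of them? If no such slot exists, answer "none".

20:30

Emeka ∩ Mateo: 06:15-07:40, 08:20-08:50, 19:55-21:00.
Emeka ∩ Mateo ∩ Dmitri: 06:15-07:40, 08:20-08:50, 19:55-21:00.
Emeka ∩ Mateo ∩ Dmitri ∩ Erik: 06:15-07:40, 08:20-08:50, 19:55-21:00.
Emeka ∩ Mateo ∩ Dmitri ∩ Erik ∩ Zubin: 06:15-07:40, 08:20-08:30, 08:40-08:50, 19:55-21:00.
Those are the intersection windows.
The last common window of at least 30 minutes is 19:55-21:00; a 30-minute meeting can start as late as 20:30 and still end by 21:00.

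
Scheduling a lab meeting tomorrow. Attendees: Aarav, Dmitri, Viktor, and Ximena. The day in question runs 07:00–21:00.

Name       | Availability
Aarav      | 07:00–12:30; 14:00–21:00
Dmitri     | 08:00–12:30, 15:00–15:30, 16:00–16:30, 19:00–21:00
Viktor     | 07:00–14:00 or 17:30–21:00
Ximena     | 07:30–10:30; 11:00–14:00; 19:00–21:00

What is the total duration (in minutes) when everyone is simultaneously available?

Aarav ∩ Dmitri: 08:00-12:30, 15:00-15:30, 16:00-16:30, 19:00-21:00.
Aarav ∩ Dmitri ∩ Viktor: 08:00-12:30, 19:00-21:00.
Aarav ∩ Dmitri ∩ Viktor ∩ Ximena: 08:00-10:30, 11:00-12:30, 19:00-21:00.
So the common availability across everyone is 08:00-10:30, 11:00-12:30, 19:00-21:00.
Summing the common windows: 150 + 90 + 120 = 360 minutes.

360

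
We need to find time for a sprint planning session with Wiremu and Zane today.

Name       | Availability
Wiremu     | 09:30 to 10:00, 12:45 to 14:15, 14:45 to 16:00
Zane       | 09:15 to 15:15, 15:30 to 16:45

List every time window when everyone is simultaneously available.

Wiremu ∩ Zane: 09:30-10:00, 12:45-14:15, 14:45-15:15, 15:30-16:00.
So the common availability across everyone is 09:30-10:00, 12:45-14:15, 14:45-15:15, 15:30-16:00.

09:30-10:00, 12:45-14:15, 14:45-15:15, 15:30-16:00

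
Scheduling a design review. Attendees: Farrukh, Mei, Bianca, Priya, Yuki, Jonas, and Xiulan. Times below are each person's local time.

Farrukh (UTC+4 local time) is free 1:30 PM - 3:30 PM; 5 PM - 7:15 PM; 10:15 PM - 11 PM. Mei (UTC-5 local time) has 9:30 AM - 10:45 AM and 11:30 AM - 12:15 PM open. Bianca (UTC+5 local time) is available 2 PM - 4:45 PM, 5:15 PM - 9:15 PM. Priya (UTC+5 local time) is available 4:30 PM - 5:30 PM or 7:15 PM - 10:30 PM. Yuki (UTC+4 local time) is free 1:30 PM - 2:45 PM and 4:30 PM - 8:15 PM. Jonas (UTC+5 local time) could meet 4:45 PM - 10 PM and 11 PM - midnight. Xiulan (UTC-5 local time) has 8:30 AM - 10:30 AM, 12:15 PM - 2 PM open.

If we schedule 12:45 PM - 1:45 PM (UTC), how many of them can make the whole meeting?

3

Farrukh in UTC: 09:30-11:30, 13:00-15:15, 18:15-19:00 (subtract 4h to convert from UTC+4).
Mei in UTC: 14:30-15:45, 16:30-17:15 (add 5h to convert from UTC-5).
Bianca in UTC: 09:00-11:45, 12:15-16:15 (subtract 5h to convert from UTC+5).
Priya in UTC: 11:30-12:30, 14:15-17:30 (subtract 5h to convert from UTC+5).
Yuki in UTC: 09:30-10:45, 12:30-16:15 (subtract 4h to convert from UTC+4).
Jonas in UTC: 11:45-17:00, 18:00-19:00 (subtract 5h to convert from UTC+5).
Xiulan in UTC: 13:30-15:30, 17:15-19:00 (add 5h to convert from UTC-5).
Bianca, Yuki, and Jonas can make the full 12:45-13:45 slot — that's 3.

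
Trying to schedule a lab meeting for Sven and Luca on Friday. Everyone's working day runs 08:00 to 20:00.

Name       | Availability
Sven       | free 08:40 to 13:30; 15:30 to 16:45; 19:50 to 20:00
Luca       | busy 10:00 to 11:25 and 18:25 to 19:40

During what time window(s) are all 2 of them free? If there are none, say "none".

Sven free: 08:40-13:30, 15:30-16:45, 19:50-20:00.
Luca free: 08:00-10:00, 11:25-18:25, 19:40-20:00 (invert busy blocks within the working day).
Sven ∩ Luca: 08:40-10:00, 11:25-13:30, 15:30-16:45, 19:50-20:00.
Those are the intersection windows.

08:40-10:00, 11:25-13:30, 15:30-16:45, 19:50-20:00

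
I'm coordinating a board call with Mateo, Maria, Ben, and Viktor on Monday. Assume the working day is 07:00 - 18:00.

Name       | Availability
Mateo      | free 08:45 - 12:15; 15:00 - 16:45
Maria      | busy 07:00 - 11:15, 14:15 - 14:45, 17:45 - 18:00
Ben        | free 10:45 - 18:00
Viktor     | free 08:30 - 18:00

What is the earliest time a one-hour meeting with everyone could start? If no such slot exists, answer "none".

Mateo free: 08:45-12:15, 15:00-16:45.
Maria free: 11:15-14:15, 14:45-17:45 (invert busy blocks within the working day).
Ben free: 10:45-18:00.
Viktor free: 08:30-18:00.
Mateo ∩ Maria: 11:15-12:15, 15:00-16:45.
Mateo ∩ Maria ∩ Ben: 11:15-12:15, 15:00-16:45.
Mateo ∩ Maria ∩ Ben ∩ Viktor: 11:15-12:15, 15:00-16:45.
The first common window of at least 60 minutes is 11:15-12:15, so the earliest start is 11:15.

11:15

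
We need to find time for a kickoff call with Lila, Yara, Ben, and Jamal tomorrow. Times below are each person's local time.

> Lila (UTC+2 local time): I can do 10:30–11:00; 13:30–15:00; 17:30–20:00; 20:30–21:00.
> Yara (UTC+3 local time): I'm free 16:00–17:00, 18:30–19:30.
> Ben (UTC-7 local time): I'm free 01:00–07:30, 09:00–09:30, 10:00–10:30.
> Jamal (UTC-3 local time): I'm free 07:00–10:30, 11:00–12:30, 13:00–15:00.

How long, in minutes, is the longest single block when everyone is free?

Lila in UTC: 08:30-09:00, 11:30-13:00, 15:30-18:00, 18:30-19:00 (subtract 2h to convert from UTC+2).
Yara in UTC: 13:00-14:00, 15:30-16:30 (subtract 3h to convert from UTC+3).
Ben in UTC: 08:00-14:30, 16:00-16:30, 17:00-17:30 (add 7h to convert from UTC-7).
Jamal in UTC: 10:00-13:30, 14:00-15:30, 16:00-18:00 (add 3h to convert from UTC-3).
Lila ∩ Yara: 15:30-16:30.
Lila ∩ Yara ∩ Ben: 16:00-16:30.
Lila ∩ Yara ∩ Ben ∩ Jamal: 16:00-16:30.
Those are the intersection windows.
The longest is 16:00-16:30 at 30 minutes.

30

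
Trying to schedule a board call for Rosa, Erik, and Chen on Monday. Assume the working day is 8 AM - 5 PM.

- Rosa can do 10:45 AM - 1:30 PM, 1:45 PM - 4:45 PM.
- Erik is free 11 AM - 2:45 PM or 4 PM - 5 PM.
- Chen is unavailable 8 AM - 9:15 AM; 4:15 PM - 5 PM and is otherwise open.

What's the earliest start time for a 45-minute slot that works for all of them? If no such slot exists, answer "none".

11:00

Rosa free: 10:45-13:30, 13:45-16:45.
Erik free: 11:00-14:45, 16:00-17:00.
Chen free: 09:15-16:15 (invert busy blocks within the working day).
Rosa ∩ Erik: 11:00-13:30, 13:45-14:45, 16:00-16:45.
Rosa ∩ Erik ∩ Chen: 11:00-13:30, 13:45-14:45, 16:00-16:15.
The first common window of at least 45 minutes is 11:00-13:30, so the earliest start is 11:00.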